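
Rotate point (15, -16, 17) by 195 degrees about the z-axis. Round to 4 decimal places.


x' = 15*cos(195) - -16*sin(195) = -18.63
y' = 15*sin(195) + -16*cos(195) = 11.5725
z' = 17

(-18.63, 11.5725, 17)


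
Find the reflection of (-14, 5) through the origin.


Reflection through origin: (x, y) -> (-x, -y)
(-14, 5) -> (14, -5)

(14, -5)


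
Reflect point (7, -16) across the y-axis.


Reflection across y-axis: (x, y) -> (-x, y)
(7, -16) -> (-7, -16)

(-7, -16)


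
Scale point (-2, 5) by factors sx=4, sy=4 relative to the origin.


Scaling: (x*sx, y*sy) = (-2*4, 5*4) = (-8, 20)

(-8, 20)


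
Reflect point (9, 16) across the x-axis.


Reflection across x-axis: (x, y) -> (x, -y)
(9, 16) -> (9, -16)

(9, -16)


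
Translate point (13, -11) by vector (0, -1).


Translation: (x+dx, y+dy) = (13+0, -11+-1) = (13, -12)

(13, -12)


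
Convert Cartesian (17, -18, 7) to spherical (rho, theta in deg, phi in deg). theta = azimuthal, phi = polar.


rho = sqrt(17^2 + (-18)^2 + 7^2) = 25.7294
theta = atan2(-18, 17) = 313.3634 deg
phi = acos(7/25.7294) = 74.213 deg

rho = 25.7294, theta = 313.3634 deg, phi = 74.213 deg


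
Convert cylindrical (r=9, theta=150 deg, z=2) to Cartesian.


x = 9 * cos(150) = -7.7942
y = 9 * sin(150) = 4.5
z = 2

(-7.7942, 4.5, 2)


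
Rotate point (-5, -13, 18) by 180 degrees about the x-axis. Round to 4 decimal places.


x' = -5
y' = -13*cos(180) - 18*sin(180) = 13
z' = -13*sin(180) + 18*cos(180) = -18

(-5, 13, -18)


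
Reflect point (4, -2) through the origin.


Reflection through origin: (x, y) -> (-x, -y)
(4, -2) -> (-4, 2)

(-4, 2)


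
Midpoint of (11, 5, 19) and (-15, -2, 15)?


Midpoint = ((11+-15)/2, (5+-2)/2, (19+15)/2) = (-2, 1.5, 17)

(-2, 1.5, 17)


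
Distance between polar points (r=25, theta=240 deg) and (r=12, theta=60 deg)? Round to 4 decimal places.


d = sqrt(r1^2 + r2^2 - 2*r1*r2*cos(t2-t1))
d = sqrt(25^2 + 12^2 - 2*25*12*cos(60-240)) = 37

37


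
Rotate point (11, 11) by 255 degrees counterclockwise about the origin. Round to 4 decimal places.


x' = 11*cos(255) - 11*sin(255) = 7.7782
y' = 11*sin(255) + 11*cos(255) = -13.4722

(7.7782, -13.4722)


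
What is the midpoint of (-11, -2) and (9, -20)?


Midpoint = ((-11+9)/2, (-2+-20)/2) = (-1, -11)

(-1, -11)


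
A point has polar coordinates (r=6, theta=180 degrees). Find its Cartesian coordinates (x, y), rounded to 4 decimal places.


x = 6 * cos(180) = -6
y = 6 * sin(180) = 0

(-6, 0)


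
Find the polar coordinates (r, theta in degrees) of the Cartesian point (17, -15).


r = sqrt(17^2 + (-15)^2) = 22.6716
theta = atan2(-15, 17) = 318.5763 degrees

r = 22.6716, theta = 318.5763 degrees


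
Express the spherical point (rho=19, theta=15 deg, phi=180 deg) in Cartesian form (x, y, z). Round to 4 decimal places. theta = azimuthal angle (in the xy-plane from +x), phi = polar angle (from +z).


x = 19 * sin(180) * cos(15) = 0
y = 19 * sin(180) * sin(15) = 0
z = 19 * cos(180) = -19

(0, 0, -19)


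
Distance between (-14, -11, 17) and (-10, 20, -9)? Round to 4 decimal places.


d = sqrt((-10--14)^2 + (20--11)^2 + (-9-17)^2) = 40.6571

40.6571


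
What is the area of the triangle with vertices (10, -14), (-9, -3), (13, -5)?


Area = |x1(y2-y3) + x2(y3-y1) + x3(y1-y2)| / 2
= |10*(-3--5) + -9*(-5--14) + 13*(-14--3)| / 2
= 102

102


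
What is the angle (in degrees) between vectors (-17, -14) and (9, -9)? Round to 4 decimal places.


dot = -17*9 + -14*-9 = -27
|u| = 22.0227, |v| = 12.7279
cos(angle) = -0.0963
angle = 95.5275 degrees

95.5275 degrees


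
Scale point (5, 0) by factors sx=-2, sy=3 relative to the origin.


Scaling: (x*sx, y*sy) = (5*-2, 0*3) = (-10, 0)

(-10, 0)


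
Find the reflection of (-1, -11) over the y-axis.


Reflection across y-axis: (x, y) -> (-x, y)
(-1, -11) -> (1, -11)

(1, -11)


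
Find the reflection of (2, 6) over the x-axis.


Reflection across x-axis: (x, y) -> (x, -y)
(2, 6) -> (2, -6)

(2, -6)


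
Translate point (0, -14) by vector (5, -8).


Translation: (x+dx, y+dy) = (0+5, -14+-8) = (5, -22)

(5, -22)


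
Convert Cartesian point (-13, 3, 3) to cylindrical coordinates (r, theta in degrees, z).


r = sqrt((-13)^2 + 3^2) = 13.3417
theta = atan2(3, -13) = 167.0054 deg
z = 3

r = 13.3417, theta = 167.0054 deg, z = 3


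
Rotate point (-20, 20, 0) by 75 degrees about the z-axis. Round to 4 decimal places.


x' = -20*cos(75) - 20*sin(75) = -24.4949
y' = -20*sin(75) + 20*cos(75) = -14.1421
z' = 0

(-24.4949, -14.1421, 0)


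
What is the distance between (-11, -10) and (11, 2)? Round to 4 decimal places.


d = sqrt((11--11)^2 + (2--10)^2) = 25.0599

25.0599


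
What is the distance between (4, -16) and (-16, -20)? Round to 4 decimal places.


d = sqrt((-16-4)^2 + (-20--16)^2) = 20.3961

20.3961


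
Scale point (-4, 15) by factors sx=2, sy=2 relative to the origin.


Scaling: (x*sx, y*sy) = (-4*2, 15*2) = (-8, 30)

(-8, 30)


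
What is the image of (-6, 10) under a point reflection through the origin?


Reflection through origin: (x, y) -> (-x, -y)
(-6, 10) -> (6, -10)

(6, -10)


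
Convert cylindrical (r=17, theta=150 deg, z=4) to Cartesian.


x = 17 * cos(150) = -14.7224
y = 17 * sin(150) = 8.5
z = 4

(-14.7224, 8.5, 4)


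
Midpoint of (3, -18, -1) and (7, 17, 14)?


Midpoint = ((3+7)/2, (-18+17)/2, (-1+14)/2) = (5, -0.5, 6.5)

(5, -0.5, 6.5)


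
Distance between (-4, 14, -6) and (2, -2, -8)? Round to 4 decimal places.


d = sqrt((2--4)^2 + (-2-14)^2 + (-8--6)^2) = 17.2047

17.2047


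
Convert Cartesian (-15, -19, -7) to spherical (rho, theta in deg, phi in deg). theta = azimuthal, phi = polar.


rho = sqrt((-15)^2 + (-19)^2 + (-7)^2) = 25.1992
theta = atan2(-19, -15) = 231.7098 deg
phi = acos(-7/25.1992) = 106.1281 deg

rho = 25.1992, theta = 231.7098 deg, phi = 106.1281 deg


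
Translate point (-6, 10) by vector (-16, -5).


Translation: (x+dx, y+dy) = (-6+-16, 10+-5) = (-22, 5)

(-22, 5)


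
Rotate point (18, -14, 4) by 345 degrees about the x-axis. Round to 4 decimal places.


x' = 18
y' = -14*cos(345) - 4*sin(345) = -12.4877
z' = -14*sin(345) + 4*cos(345) = 7.4872

(18, -12.4877, 7.4872)


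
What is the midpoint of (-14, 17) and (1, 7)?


Midpoint = ((-14+1)/2, (17+7)/2) = (-6.5, 12)

(-6.5, 12)


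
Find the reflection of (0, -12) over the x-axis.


Reflection across x-axis: (x, y) -> (x, -y)
(0, -12) -> (0, 12)

(0, 12)


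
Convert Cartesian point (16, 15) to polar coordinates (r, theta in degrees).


r = sqrt(16^2 + 15^2) = 21.9317
theta = atan2(15, 16) = 43.1524 degrees

r = 21.9317, theta = 43.1524 degrees


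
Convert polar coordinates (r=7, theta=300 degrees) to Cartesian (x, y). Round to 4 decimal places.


x = 7 * cos(300) = 3.5
y = 7 * sin(300) = -6.0622

(3.5, -6.0622)


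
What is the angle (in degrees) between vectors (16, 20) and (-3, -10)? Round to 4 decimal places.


dot = 16*-3 + 20*-10 = -248
|u| = 25.6125, |v| = 10.4403
cos(angle) = -0.9274
angle = 158.0394 degrees

158.0394 degrees


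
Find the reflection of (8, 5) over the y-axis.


Reflection across y-axis: (x, y) -> (-x, y)
(8, 5) -> (-8, 5)

(-8, 5)


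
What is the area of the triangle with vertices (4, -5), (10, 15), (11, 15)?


Area = |x1(y2-y3) + x2(y3-y1) + x3(y1-y2)| / 2
= |4*(15-15) + 10*(15--5) + 11*(-5-15)| / 2
= 10

10


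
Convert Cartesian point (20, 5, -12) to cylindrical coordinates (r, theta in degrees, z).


r = sqrt(20^2 + 5^2) = 20.6155
theta = atan2(5, 20) = 14.0362 deg
z = -12

r = 20.6155, theta = 14.0362 deg, z = -12


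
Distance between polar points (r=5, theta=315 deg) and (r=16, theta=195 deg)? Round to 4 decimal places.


d = sqrt(r1^2 + r2^2 - 2*r1*r2*cos(t2-t1))
d = sqrt(5^2 + 16^2 - 2*5*16*cos(195-315)) = 19

19


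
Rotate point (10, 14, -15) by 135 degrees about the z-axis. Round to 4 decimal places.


x' = 10*cos(135) - 14*sin(135) = -16.9706
y' = 10*sin(135) + 14*cos(135) = -2.8284
z' = -15

(-16.9706, -2.8284, -15)


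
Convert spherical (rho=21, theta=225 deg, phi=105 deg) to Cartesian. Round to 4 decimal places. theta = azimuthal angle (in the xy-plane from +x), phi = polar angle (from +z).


x = 21 * sin(105) * cos(225) = -14.3433
y = 21 * sin(105) * sin(225) = -14.3433
z = 21 * cos(105) = -5.4352

(-14.3433, -14.3433, -5.4352)


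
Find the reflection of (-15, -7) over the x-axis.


Reflection across x-axis: (x, y) -> (x, -y)
(-15, -7) -> (-15, 7)

(-15, 7)


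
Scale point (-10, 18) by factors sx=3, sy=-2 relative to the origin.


Scaling: (x*sx, y*sy) = (-10*3, 18*-2) = (-30, -36)

(-30, -36)


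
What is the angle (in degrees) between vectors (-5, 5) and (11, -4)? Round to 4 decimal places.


dot = -5*11 + 5*-4 = -75
|u| = 7.0711, |v| = 11.7047
cos(angle) = -0.9062
angle = 154.9831 degrees

154.9831 degrees


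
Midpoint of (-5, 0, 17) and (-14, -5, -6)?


Midpoint = ((-5+-14)/2, (0+-5)/2, (17+-6)/2) = (-9.5, -2.5, 5.5)

(-9.5, -2.5, 5.5)


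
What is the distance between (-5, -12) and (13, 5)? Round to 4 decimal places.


d = sqrt((13--5)^2 + (5--12)^2) = 24.7588

24.7588


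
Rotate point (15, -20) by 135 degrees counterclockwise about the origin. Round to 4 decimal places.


x' = 15*cos(135) - -20*sin(135) = 3.5355
y' = 15*sin(135) + -20*cos(135) = 24.7487

(3.5355, 24.7487)


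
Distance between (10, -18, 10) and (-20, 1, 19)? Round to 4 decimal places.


d = sqrt((-20-10)^2 + (1--18)^2 + (19-10)^2) = 36.6333

36.6333


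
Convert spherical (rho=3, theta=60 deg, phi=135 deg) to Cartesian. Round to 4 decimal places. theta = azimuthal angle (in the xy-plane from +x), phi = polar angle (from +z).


x = 3 * sin(135) * cos(60) = 1.0607
y = 3 * sin(135) * sin(60) = 1.8371
z = 3 * cos(135) = -2.1213

(1.0607, 1.8371, -2.1213)


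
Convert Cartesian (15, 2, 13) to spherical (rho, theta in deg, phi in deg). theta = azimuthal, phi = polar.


rho = sqrt(15^2 + 2^2 + 13^2) = 19.9499
theta = atan2(2, 15) = 7.5946 deg
phi = acos(13/19.9499) = 49.3353 deg

rho = 19.9499, theta = 7.5946 deg, phi = 49.3353 deg


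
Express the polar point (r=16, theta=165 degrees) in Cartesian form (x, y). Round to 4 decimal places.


x = 16 * cos(165) = -15.4548
y = 16 * sin(165) = 4.1411

(-15.4548, 4.1411)


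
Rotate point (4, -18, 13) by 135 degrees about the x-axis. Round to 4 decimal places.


x' = 4
y' = -18*cos(135) - 13*sin(135) = 3.5355
z' = -18*sin(135) + 13*cos(135) = -21.9203

(4, 3.5355, -21.9203)


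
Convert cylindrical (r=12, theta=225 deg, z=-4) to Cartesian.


x = 12 * cos(225) = -8.4853
y = 12 * sin(225) = -8.4853
z = -4

(-8.4853, -8.4853, -4)


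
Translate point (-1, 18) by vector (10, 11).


Translation: (x+dx, y+dy) = (-1+10, 18+11) = (9, 29)

(9, 29)


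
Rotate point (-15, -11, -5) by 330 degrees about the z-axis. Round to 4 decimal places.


x' = -15*cos(330) - -11*sin(330) = -18.4904
y' = -15*sin(330) + -11*cos(330) = -2.0263
z' = -5

(-18.4904, -2.0263, -5)


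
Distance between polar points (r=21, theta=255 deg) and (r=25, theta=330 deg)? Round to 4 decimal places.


d = sqrt(r1^2 + r2^2 - 2*r1*r2*cos(t2-t1))
d = sqrt(21^2 + 25^2 - 2*21*25*cos(330-255)) = 28.1823

28.1823


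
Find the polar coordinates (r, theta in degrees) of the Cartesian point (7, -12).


r = sqrt(7^2 + (-12)^2) = 13.8924
theta = atan2(-12, 7) = 300.2564 degrees

r = 13.8924, theta = 300.2564 degrees


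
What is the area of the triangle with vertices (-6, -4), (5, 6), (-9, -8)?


Area = |x1(y2-y3) + x2(y3-y1) + x3(y1-y2)| / 2
= |-6*(6--8) + 5*(-8--4) + -9*(-4-6)| / 2
= 7

7


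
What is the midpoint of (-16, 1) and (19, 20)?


Midpoint = ((-16+19)/2, (1+20)/2) = (1.5, 10.5)

(1.5, 10.5)


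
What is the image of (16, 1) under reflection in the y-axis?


Reflection across y-axis: (x, y) -> (-x, y)
(16, 1) -> (-16, 1)

(-16, 1)


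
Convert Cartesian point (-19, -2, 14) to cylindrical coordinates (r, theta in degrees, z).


r = sqrt((-19)^2 + (-2)^2) = 19.105
theta = atan2(-2, -19) = 186.009 deg
z = 14

r = 19.105, theta = 186.009 deg, z = 14


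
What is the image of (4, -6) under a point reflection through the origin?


Reflection through origin: (x, y) -> (-x, -y)
(4, -6) -> (-4, 6)

(-4, 6)


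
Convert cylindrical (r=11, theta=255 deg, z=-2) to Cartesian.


x = 11 * cos(255) = -2.847
y = 11 * sin(255) = -10.6252
z = -2

(-2.847, -10.6252, -2)


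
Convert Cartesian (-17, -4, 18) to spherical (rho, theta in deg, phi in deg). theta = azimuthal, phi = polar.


rho = sqrt((-17)^2 + (-4)^2 + 18^2) = 25.0799
theta = atan2(-4, -17) = 193.2405 deg
phi = acos(18/25.0799) = 44.1345 deg

rho = 25.0799, theta = 193.2405 deg, phi = 44.1345 deg


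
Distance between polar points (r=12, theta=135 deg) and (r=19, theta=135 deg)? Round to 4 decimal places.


d = sqrt(r1^2 + r2^2 - 2*r1*r2*cos(t2-t1))
d = sqrt(12^2 + 19^2 - 2*12*19*cos(135-135)) = 7

7


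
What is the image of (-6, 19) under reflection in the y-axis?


Reflection across y-axis: (x, y) -> (-x, y)
(-6, 19) -> (6, 19)

(6, 19)


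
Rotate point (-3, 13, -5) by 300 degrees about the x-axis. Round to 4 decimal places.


x' = -3
y' = 13*cos(300) - -5*sin(300) = 2.1699
z' = 13*sin(300) + -5*cos(300) = -13.7583

(-3, 2.1699, -13.7583)


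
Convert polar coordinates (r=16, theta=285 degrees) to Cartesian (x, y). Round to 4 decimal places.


x = 16 * cos(285) = 4.1411
y = 16 * sin(285) = -15.4548

(4.1411, -15.4548)


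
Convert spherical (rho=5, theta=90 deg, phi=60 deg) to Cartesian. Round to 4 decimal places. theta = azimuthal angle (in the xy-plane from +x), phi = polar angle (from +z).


x = 5 * sin(60) * cos(90) = 0
y = 5 * sin(60) * sin(90) = 4.3301
z = 5 * cos(60) = 2.5

(0, 4.3301, 2.5)


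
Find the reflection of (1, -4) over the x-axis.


Reflection across x-axis: (x, y) -> (x, -y)
(1, -4) -> (1, 4)

(1, 4)


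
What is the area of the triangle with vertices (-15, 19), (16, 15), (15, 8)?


Area = |x1(y2-y3) + x2(y3-y1) + x3(y1-y2)| / 2
= |-15*(15-8) + 16*(8-19) + 15*(19-15)| / 2
= 110.5

110.5


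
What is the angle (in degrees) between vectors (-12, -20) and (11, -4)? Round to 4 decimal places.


dot = -12*11 + -20*-4 = -52
|u| = 23.3238, |v| = 11.7047
cos(angle) = -0.1905
angle = 100.9807 degrees

100.9807 degrees


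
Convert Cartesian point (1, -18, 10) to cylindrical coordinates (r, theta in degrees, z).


r = sqrt(1^2 + (-18)^2) = 18.0278
theta = atan2(-18, 1) = 273.1798 deg
z = 10

r = 18.0278, theta = 273.1798 deg, z = 10


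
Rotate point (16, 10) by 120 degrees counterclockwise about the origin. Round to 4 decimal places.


x' = 16*cos(120) - 10*sin(120) = -16.6603
y' = 16*sin(120) + 10*cos(120) = 8.8564

(-16.6603, 8.8564)


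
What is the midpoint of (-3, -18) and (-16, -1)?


Midpoint = ((-3+-16)/2, (-18+-1)/2) = (-9.5, -9.5)

(-9.5, -9.5)


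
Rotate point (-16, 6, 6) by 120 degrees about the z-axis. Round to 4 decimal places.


x' = -16*cos(120) - 6*sin(120) = 2.8038
y' = -16*sin(120) + 6*cos(120) = -16.8564
z' = 6

(2.8038, -16.8564, 6)


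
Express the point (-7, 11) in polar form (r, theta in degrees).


r = sqrt((-7)^2 + 11^2) = 13.0384
theta = atan2(11, -7) = 122.4712 degrees

r = 13.0384, theta = 122.4712 degrees


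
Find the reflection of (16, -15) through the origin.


Reflection through origin: (x, y) -> (-x, -y)
(16, -15) -> (-16, 15)

(-16, 15)


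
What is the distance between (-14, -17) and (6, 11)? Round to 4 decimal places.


d = sqrt((6--14)^2 + (11--17)^2) = 34.4093

34.4093


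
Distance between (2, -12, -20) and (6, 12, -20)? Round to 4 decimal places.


d = sqrt((6-2)^2 + (12--12)^2 + (-20--20)^2) = 24.3311

24.3311


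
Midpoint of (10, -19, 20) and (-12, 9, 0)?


Midpoint = ((10+-12)/2, (-19+9)/2, (20+0)/2) = (-1, -5, 10)

(-1, -5, 10)


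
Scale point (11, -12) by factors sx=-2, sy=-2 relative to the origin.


Scaling: (x*sx, y*sy) = (11*-2, -12*-2) = (-22, 24)

(-22, 24)


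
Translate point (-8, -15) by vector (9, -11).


Translation: (x+dx, y+dy) = (-8+9, -15+-11) = (1, -26)

(1, -26)


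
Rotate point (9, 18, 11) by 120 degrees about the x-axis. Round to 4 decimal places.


x' = 9
y' = 18*cos(120) - 11*sin(120) = -18.5263
z' = 18*sin(120) + 11*cos(120) = 10.0885

(9, -18.5263, 10.0885)


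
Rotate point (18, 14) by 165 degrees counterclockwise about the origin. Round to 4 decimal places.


x' = 18*cos(165) - 14*sin(165) = -21.0101
y' = 18*sin(165) + 14*cos(165) = -8.8642

(-21.0101, -8.8642)


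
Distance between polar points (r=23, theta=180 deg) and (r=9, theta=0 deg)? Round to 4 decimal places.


d = sqrt(r1^2 + r2^2 - 2*r1*r2*cos(t2-t1))
d = sqrt(23^2 + 9^2 - 2*23*9*cos(0-180)) = 32

32


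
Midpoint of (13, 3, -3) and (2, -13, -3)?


Midpoint = ((13+2)/2, (3+-13)/2, (-3+-3)/2) = (7.5, -5, -3)

(7.5, -5, -3)


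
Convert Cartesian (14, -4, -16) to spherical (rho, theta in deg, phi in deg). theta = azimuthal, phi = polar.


rho = sqrt(14^2 + (-4)^2 + (-16)^2) = 21.6333
theta = atan2(-4, 14) = 344.0546 deg
phi = acos(-16/21.6333) = 137.6974 deg

rho = 21.6333, theta = 344.0546 deg, phi = 137.6974 deg


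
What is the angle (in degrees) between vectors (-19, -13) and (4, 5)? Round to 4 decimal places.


dot = -19*4 + -13*5 = -141
|u| = 23.0217, |v| = 6.4031
cos(angle) = -0.9565
angle = 163.0402 degrees

163.0402 degrees


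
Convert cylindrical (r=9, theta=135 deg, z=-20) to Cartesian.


x = 9 * cos(135) = -6.364
y = 9 * sin(135) = 6.364
z = -20

(-6.364, 6.364, -20)


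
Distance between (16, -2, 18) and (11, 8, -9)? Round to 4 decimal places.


d = sqrt((11-16)^2 + (8--2)^2 + (-9-18)^2) = 29.2233

29.2233


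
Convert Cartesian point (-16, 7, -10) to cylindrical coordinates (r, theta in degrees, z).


r = sqrt((-16)^2 + 7^2) = 17.4642
theta = atan2(7, -16) = 156.3706 deg
z = -10

r = 17.4642, theta = 156.3706 deg, z = -10


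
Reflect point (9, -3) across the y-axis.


Reflection across y-axis: (x, y) -> (-x, y)
(9, -3) -> (-9, -3)

(-9, -3)


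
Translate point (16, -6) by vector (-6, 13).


Translation: (x+dx, y+dy) = (16+-6, -6+13) = (10, 7)

(10, 7)


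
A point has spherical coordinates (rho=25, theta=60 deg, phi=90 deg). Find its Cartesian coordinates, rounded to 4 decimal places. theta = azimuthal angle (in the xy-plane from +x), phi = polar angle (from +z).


x = 25 * sin(90) * cos(60) = 12.5
y = 25 * sin(90) * sin(60) = 21.6506
z = 25 * cos(90) = 0

(12.5, 21.6506, 0)


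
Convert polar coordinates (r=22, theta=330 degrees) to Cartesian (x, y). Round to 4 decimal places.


x = 22 * cos(330) = 19.0526
y = 22 * sin(330) = -11

(19.0526, -11)


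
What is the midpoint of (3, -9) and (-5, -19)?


Midpoint = ((3+-5)/2, (-9+-19)/2) = (-1, -14)

(-1, -14)


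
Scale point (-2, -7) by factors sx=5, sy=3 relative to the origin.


Scaling: (x*sx, y*sy) = (-2*5, -7*3) = (-10, -21)

(-10, -21)


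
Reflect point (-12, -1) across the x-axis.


Reflection across x-axis: (x, y) -> (x, -y)
(-12, -1) -> (-12, 1)

(-12, 1)


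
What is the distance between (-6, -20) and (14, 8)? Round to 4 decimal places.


d = sqrt((14--6)^2 + (8--20)^2) = 34.4093

34.4093


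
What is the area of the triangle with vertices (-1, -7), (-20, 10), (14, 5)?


Area = |x1(y2-y3) + x2(y3-y1) + x3(y1-y2)| / 2
= |-1*(10-5) + -20*(5--7) + 14*(-7-10)| / 2
= 241.5

241.5


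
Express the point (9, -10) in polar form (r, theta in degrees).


r = sqrt(9^2 + (-10)^2) = 13.4536
theta = atan2(-10, 9) = 311.9872 degrees

r = 13.4536, theta = 311.9872 degrees


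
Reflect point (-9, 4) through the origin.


Reflection through origin: (x, y) -> (-x, -y)
(-9, 4) -> (9, -4)

(9, -4)


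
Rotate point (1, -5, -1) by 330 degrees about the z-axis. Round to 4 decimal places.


x' = 1*cos(330) - -5*sin(330) = -1.634
y' = 1*sin(330) + -5*cos(330) = -4.8301
z' = -1

(-1.634, -4.8301, -1)


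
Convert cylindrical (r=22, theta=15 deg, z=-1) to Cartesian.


x = 22 * cos(15) = 21.2504
y = 22 * sin(15) = 5.694
z = -1

(21.2504, 5.694, -1)


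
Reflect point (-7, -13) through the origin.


Reflection through origin: (x, y) -> (-x, -y)
(-7, -13) -> (7, 13)

(7, 13)


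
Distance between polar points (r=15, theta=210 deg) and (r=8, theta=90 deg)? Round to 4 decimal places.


d = sqrt(r1^2 + r2^2 - 2*r1*r2*cos(t2-t1))
d = sqrt(15^2 + 8^2 - 2*15*8*cos(90-210)) = 20.2237

20.2237


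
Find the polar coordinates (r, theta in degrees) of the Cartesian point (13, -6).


r = sqrt(13^2 + (-6)^2) = 14.3178
theta = atan2(-6, 13) = 335.2249 degrees

r = 14.3178, theta = 335.2249 degrees


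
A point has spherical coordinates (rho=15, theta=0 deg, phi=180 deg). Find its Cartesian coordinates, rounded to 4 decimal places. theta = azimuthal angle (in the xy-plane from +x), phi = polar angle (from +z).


x = 15 * sin(180) * cos(0) = 0
y = 15 * sin(180) * sin(0) = 0
z = 15 * cos(180) = -15

(0, 0, -15)


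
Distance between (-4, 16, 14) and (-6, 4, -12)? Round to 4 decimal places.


d = sqrt((-6--4)^2 + (4-16)^2 + (-12-14)^2) = 28.7054

28.7054


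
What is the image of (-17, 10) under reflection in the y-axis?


Reflection across y-axis: (x, y) -> (-x, y)
(-17, 10) -> (17, 10)

(17, 10)


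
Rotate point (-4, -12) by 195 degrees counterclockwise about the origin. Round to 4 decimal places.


x' = -4*cos(195) - -12*sin(195) = 0.7579
y' = -4*sin(195) + -12*cos(195) = 12.6264

(0.7579, 12.6264)


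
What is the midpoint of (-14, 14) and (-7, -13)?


Midpoint = ((-14+-7)/2, (14+-13)/2) = (-10.5, 0.5)

(-10.5, 0.5)


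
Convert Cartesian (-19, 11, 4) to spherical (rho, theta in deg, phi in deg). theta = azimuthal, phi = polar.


rho = sqrt((-19)^2 + 11^2 + 4^2) = 22.3159
theta = atan2(11, -19) = 149.9314 deg
phi = acos(4/22.3159) = 79.6743 deg

rho = 22.3159, theta = 149.9314 deg, phi = 79.6743 deg


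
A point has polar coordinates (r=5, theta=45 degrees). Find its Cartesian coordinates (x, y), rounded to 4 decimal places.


x = 5 * cos(45) = 3.5355
y = 5 * sin(45) = 3.5355

(3.5355, 3.5355)


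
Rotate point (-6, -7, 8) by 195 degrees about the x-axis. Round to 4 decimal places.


x' = -6
y' = -7*cos(195) - 8*sin(195) = 8.832
z' = -7*sin(195) + 8*cos(195) = -5.9157

(-6, 8.832, -5.9157)


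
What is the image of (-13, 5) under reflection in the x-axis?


Reflection across x-axis: (x, y) -> (x, -y)
(-13, 5) -> (-13, -5)

(-13, -5)


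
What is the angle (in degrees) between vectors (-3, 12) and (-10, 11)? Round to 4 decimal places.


dot = -3*-10 + 12*11 = 162
|u| = 12.3693, |v| = 14.8661
cos(angle) = 0.881
angle = 28.2374 degrees

28.2374 degrees


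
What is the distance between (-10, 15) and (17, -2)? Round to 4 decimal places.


d = sqrt((17--10)^2 + (-2-15)^2) = 31.9061

31.9061


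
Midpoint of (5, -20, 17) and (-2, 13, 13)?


Midpoint = ((5+-2)/2, (-20+13)/2, (17+13)/2) = (1.5, -3.5, 15)

(1.5, -3.5, 15)


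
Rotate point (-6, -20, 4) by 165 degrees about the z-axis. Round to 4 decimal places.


x' = -6*cos(165) - -20*sin(165) = 10.9719
y' = -6*sin(165) + -20*cos(165) = 17.7656
z' = 4

(10.9719, 17.7656, 4)


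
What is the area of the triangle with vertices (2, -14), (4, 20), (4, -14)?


Area = |x1(y2-y3) + x2(y3-y1) + x3(y1-y2)| / 2
= |2*(20--14) + 4*(-14--14) + 4*(-14-20)| / 2
= 34

34


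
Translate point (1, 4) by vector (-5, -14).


Translation: (x+dx, y+dy) = (1+-5, 4+-14) = (-4, -10)

(-4, -10)


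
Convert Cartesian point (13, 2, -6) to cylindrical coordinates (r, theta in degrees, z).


r = sqrt(13^2 + 2^2) = 13.1529
theta = atan2(2, 13) = 8.7462 deg
z = -6

r = 13.1529, theta = 8.7462 deg, z = -6


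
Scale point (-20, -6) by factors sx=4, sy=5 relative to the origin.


Scaling: (x*sx, y*sy) = (-20*4, -6*5) = (-80, -30)

(-80, -30)


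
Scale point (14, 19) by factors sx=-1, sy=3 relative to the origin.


Scaling: (x*sx, y*sy) = (14*-1, 19*3) = (-14, 57)

(-14, 57)


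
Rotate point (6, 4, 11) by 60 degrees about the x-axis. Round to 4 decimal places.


x' = 6
y' = 4*cos(60) - 11*sin(60) = -7.5263
z' = 4*sin(60) + 11*cos(60) = 8.9641

(6, -7.5263, 8.9641)


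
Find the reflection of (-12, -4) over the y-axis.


Reflection across y-axis: (x, y) -> (-x, y)
(-12, -4) -> (12, -4)

(12, -4)


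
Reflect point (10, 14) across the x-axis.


Reflection across x-axis: (x, y) -> (x, -y)
(10, 14) -> (10, -14)

(10, -14)


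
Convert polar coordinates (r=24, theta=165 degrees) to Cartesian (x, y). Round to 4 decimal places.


x = 24 * cos(165) = -23.1822
y = 24 * sin(165) = 6.2117

(-23.1822, 6.2117)


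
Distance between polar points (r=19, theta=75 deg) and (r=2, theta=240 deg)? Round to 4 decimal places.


d = sqrt(r1^2 + r2^2 - 2*r1*r2*cos(t2-t1))
d = sqrt(19^2 + 2^2 - 2*19*2*cos(240-75)) = 20.9383

20.9383


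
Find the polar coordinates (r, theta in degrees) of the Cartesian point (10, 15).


r = sqrt(10^2 + 15^2) = 18.0278
theta = atan2(15, 10) = 56.3099 degrees

r = 18.0278, theta = 56.3099 degrees


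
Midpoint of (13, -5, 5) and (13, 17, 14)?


Midpoint = ((13+13)/2, (-5+17)/2, (5+14)/2) = (13, 6, 9.5)

(13, 6, 9.5)


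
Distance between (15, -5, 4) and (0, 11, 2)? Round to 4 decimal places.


d = sqrt((0-15)^2 + (11--5)^2 + (2-4)^2) = 22.0227

22.0227


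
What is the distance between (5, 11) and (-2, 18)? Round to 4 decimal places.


d = sqrt((-2-5)^2 + (18-11)^2) = 9.8995

9.8995


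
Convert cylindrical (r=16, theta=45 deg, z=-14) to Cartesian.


x = 16 * cos(45) = 11.3137
y = 16 * sin(45) = 11.3137
z = -14

(11.3137, 11.3137, -14)


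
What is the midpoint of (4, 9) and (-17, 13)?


Midpoint = ((4+-17)/2, (9+13)/2) = (-6.5, 11)

(-6.5, 11)


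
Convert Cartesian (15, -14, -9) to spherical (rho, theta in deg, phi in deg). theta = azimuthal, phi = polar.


rho = sqrt(15^2 + (-14)^2 + (-9)^2) = 22.4054
theta = atan2(-14, 15) = 316.9749 deg
phi = acos(-9/22.4054) = 113.6838 deg

rho = 22.4054, theta = 316.9749 deg, phi = 113.6838 deg


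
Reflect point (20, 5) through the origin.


Reflection through origin: (x, y) -> (-x, -y)
(20, 5) -> (-20, -5)

(-20, -5)


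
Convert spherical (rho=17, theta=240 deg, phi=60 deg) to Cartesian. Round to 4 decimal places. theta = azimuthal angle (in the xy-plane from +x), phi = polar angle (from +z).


x = 17 * sin(60) * cos(240) = -7.3612
y = 17 * sin(60) * sin(240) = -12.75
z = 17 * cos(60) = 8.5

(-7.3612, -12.75, 8.5)


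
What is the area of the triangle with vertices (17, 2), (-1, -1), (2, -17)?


Area = |x1(y2-y3) + x2(y3-y1) + x3(y1-y2)| / 2
= |17*(-1--17) + -1*(-17-2) + 2*(2--1)| / 2
= 148.5

148.5


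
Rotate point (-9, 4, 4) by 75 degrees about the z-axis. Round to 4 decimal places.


x' = -9*cos(75) - 4*sin(75) = -6.1931
y' = -9*sin(75) + 4*cos(75) = -7.6581
z' = 4

(-6.1931, -7.6581, 4)


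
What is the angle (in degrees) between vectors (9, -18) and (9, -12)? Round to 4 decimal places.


dot = 9*9 + -18*-12 = 297
|u| = 20.1246, |v| = 15
cos(angle) = 0.9839
angle = 10.3048 degrees

10.3048 degrees


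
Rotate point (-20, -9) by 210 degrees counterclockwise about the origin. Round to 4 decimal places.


x' = -20*cos(210) - -9*sin(210) = 12.8205
y' = -20*sin(210) + -9*cos(210) = 17.7942

(12.8205, 17.7942)


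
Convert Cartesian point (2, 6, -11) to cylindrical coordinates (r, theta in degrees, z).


r = sqrt(2^2 + 6^2) = 6.3246
theta = atan2(6, 2) = 71.5651 deg
z = -11

r = 6.3246, theta = 71.5651 deg, z = -11


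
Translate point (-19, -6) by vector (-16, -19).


Translation: (x+dx, y+dy) = (-19+-16, -6+-19) = (-35, -25)

(-35, -25)


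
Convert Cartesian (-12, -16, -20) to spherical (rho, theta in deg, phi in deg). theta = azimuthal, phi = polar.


rho = sqrt((-12)^2 + (-16)^2 + (-20)^2) = 28.2843
theta = atan2(-16, -12) = 233.1301 deg
phi = acos(-20/28.2843) = 135 deg

rho = 28.2843, theta = 233.1301 deg, phi = 135 deg


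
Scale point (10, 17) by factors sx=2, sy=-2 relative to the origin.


Scaling: (x*sx, y*sy) = (10*2, 17*-2) = (20, -34)

(20, -34)


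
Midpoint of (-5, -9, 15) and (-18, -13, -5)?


Midpoint = ((-5+-18)/2, (-9+-13)/2, (15+-5)/2) = (-11.5, -11, 5)

(-11.5, -11, 5)


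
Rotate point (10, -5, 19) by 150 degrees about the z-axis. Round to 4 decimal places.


x' = 10*cos(150) - -5*sin(150) = -6.1603
y' = 10*sin(150) + -5*cos(150) = 9.3301
z' = 19

(-6.1603, 9.3301, 19)


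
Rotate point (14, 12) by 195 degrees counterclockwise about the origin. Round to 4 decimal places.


x' = 14*cos(195) - 12*sin(195) = -10.4171
y' = 14*sin(195) + 12*cos(195) = -15.2146

(-10.4171, -15.2146)


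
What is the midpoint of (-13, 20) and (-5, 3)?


Midpoint = ((-13+-5)/2, (20+3)/2) = (-9, 11.5)

(-9, 11.5)


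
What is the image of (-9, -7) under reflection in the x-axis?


Reflection across x-axis: (x, y) -> (x, -y)
(-9, -7) -> (-9, 7)

(-9, 7)


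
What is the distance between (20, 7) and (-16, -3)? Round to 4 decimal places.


d = sqrt((-16-20)^2 + (-3-7)^2) = 37.3631

37.3631


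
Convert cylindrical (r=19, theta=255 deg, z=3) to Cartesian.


x = 19 * cos(255) = -4.9176
y = 19 * sin(255) = -18.3526
z = 3

(-4.9176, -18.3526, 3)


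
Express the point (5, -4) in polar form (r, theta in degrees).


r = sqrt(5^2 + (-4)^2) = 6.4031
theta = atan2(-4, 5) = 321.3402 degrees

r = 6.4031, theta = 321.3402 degrees


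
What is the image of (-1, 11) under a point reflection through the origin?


Reflection through origin: (x, y) -> (-x, -y)
(-1, 11) -> (1, -11)

(1, -11)


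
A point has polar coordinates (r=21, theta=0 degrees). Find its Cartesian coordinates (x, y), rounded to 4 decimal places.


x = 21 * cos(0) = 21
y = 21 * sin(0) = 0

(21, 0)


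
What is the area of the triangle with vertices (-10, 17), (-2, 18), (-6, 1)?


Area = |x1(y2-y3) + x2(y3-y1) + x3(y1-y2)| / 2
= |-10*(18-1) + -2*(1-17) + -6*(17-18)| / 2
= 66

66


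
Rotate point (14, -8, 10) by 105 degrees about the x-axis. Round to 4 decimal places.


x' = 14
y' = -8*cos(105) - 10*sin(105) = -7.5887
z' = -8*sin(105) + 10*cos(105) = -10.3156

(14, -7.5887, -10.3156)


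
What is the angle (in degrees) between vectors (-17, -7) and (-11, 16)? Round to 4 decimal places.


dot = -17*-11 + -7*16 = 75
|u| = 18.3848, |v| = 19.4165
cos(angle) = 0.2101
angle = 77.8716 degrees

77.8716 degrees


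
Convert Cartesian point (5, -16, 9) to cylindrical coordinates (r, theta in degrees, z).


r = sqrt(5^2 + (-16)^2) = 16.7631
theta = atan2(-16, 5) = 287.354 deg
z = 9

r = 16.7631, theta = 287.354 deg, z = 9


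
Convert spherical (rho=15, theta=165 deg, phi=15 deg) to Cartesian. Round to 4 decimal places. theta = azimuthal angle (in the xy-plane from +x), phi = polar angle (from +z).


x = 15 * sin(15) * cos(165) = -3.75
y = 15 * sin(15) * sin(165) = 1.0048
z = 15 * cos(15) = 14.4889

(-3.75, 1.0048, 14.4889)


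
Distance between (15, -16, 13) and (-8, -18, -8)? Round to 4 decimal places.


d = sqrt((-8-15)^2 + (-18--16)^2 + (-8-13)^2) = 31.209

31.209


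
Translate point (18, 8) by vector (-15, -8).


Translation: (x+dx, y+dy) = (18+-15, 8+-8) = (3, 0)

(3, 0)


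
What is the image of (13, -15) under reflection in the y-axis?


Reflection across y-axis: (x, y) -> (-x, y)
(13, -15) -> (-13, -15)

(-13, -15)


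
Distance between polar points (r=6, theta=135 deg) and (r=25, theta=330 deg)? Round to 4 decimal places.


d = sqrt(r1^2 + r2^2 - 2*r1*r2*cos(t2-t1))
d = sqrt(6^2 + 25^2 - 2*6*25*cos(330-135)) = 30.8347

30.8347


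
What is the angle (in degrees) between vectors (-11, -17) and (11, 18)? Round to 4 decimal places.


dot = -11*11 + -17*18 = -427
|u| = 20.2485, |v| = 21.095
cos(angle) = -0.9997
angle = 178.5243 degrees

178.5243 degrees


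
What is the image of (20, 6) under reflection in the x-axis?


Reflection across x-axis: (x, y) -> (x, -y)
(20, 6) -> (20, -6)

(20, -6)


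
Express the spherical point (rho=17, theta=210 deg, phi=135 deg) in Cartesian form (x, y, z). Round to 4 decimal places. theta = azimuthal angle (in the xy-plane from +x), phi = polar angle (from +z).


x = 17 * sin(135) * cos(210) = -10.4103
y = 17 * sin(135) * sin(210) = -6.0104
z = 17 * cos(135) = -12.0208

(-10.4103, -6.0104, -12.0208)


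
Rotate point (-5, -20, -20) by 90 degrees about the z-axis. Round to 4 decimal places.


x' = -5*cos(90) - -20*sin(90) = 20
y' = -5*sin(90) + -20*cos(90) = -5
z' = -20

(20, -5, -20)


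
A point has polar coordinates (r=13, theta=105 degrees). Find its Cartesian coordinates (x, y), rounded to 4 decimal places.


x = 13 * cos(105) = -3.3646
y = 13 * sin(105) = 12.557

(-3.3646, 12.557)


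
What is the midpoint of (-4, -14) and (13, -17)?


Midpoint = ((-4+13)/2, (-14+-17)/2) = (4.5, -15.5)

(4.5, -15.5)


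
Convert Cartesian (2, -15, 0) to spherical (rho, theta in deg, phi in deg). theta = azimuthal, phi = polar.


rho = sqrt(2^2 + (-15)^2 + 0^2) = 15.1327
theta = atan2(-15, 2) = 277.5946 deg
phi = acos(0/15.1327) = 90 deg

rho = 15.1327, theta = 277.5946 deg, phi = 90 deg


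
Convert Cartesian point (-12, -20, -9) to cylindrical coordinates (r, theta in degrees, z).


r = sqrt((-12)^2 + (-20)^2) = 23.3238
theta = atan2(-20, -12) = 239.0362 deg
z = -9

r = 23.3238, theta = 239.0362 deg, z = -9


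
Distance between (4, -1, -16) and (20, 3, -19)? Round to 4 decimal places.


d = sqrt((20-4)^2 + (3--1)^2 + (-19--16)^2) = 16.7631

16.7631


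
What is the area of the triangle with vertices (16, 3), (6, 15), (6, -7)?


Area = |x1(y2-y3) + x2(y3-y1) + x3(y1-y2)| / 2
= |16*(15--7) + 6*(-7-3) + 6*(3-15)| / 2
= 110

110


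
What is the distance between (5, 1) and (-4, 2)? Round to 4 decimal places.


d = sqrt((-4-5)^2 + (2-1)^2) = 9.0554

9.0554


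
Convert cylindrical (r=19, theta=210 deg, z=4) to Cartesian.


x = 19 * cos(210) = -16.4545
y = 19 * sin(210) = -9.5
z = 4

(-16.4545, -9.5, 4)


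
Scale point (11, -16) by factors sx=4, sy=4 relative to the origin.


Scaling: (x*sx, y*sy) = (11*4, -16*4) = (44, -64)

(44, -64)


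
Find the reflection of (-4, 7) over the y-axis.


Reflection across y-axis: (x, y) -> (-x, y)
(-4, 7) -> (4, 7)

(4, 7)


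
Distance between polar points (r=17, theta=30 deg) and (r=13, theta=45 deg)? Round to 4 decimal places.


d = sqrt(r1^2 + r2^2 - 2*r1*r2*cos(t2-t1))
d = sqrt(17^2 + 13^2 - 2*17*13*cos(45-30)) = 5.5732

5.5732


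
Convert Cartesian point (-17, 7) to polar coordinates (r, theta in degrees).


r = sqrt((-17)^2 + 7^2) = 18.3848
theta = atan2(7, -17) = 157.6199 degrees

r = 18.3848, theta = 157.6199 degrees


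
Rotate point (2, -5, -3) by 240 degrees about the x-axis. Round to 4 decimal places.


x' = 2
y' = -5*cos(240) - -3*sin(240) = -0.0981
z' = -5*sin(240) + -3*cos(240) = 5.8301

(2, -0.0981, 5.8301)


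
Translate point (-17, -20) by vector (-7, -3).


Translation: (x+dx, y+dy) = (-17+-7, -20+-3) = (-24, -23)

(-24, -23)


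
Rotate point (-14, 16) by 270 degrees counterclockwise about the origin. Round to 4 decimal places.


x' = -14*cos(270) - 16*sin(270) = 16
y' = -14*sin(270) + 16*cos(270) = 14

(16, 14)


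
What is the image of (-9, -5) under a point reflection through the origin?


Reflection through origin: (x, y) -> (-x, -y)
(-9, -5) -> (9, 5)

(9, 5)


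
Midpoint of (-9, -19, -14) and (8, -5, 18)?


Midpoint = ((-9+8)/2, (-19+-5)/2, (-14+18)/2) = (-0.5, -12, 2)

(-0.5, -12, 2)


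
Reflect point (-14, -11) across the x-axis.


Reflection across x-axis: (x, y) -> (x, -y)
(-14, -11) -> (-14, 11)

(-14, 11)


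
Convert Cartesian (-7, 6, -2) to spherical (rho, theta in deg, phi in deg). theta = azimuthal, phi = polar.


rho = sqrt((-7)^2 + 6^2 + (-2)^2) = 9.434
theta = atan2(6, -7) = 139.3987 deg
phi = acos(-2/9.434) = 102.2396 deg

rho = 9.434, theta = 139.3987 deg, phi = 102.2396 deg


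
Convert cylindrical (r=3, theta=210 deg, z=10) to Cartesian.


x = 3 * cos(210) = -2.5981
y = 3 * sin(210) = -1.5
z = 10

(-2.5981, -1.5, 10)


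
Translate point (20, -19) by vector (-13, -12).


Translation: (x+dx, y+dy) = (20+-13, -19+-12) = (7, -31)

(7, -31)


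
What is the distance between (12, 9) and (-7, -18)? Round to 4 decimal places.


d = sqrt((-7-12)^2 + (-18-9)^2) = 33.0151

33.0151


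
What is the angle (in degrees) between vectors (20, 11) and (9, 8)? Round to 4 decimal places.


dot = 20*9 + 11*8 = 268
|u| = 22.8254, |v| = 12.0416
cos(angle) = 0.9751
angle = 12.8227 degrees

12.8227 degrees


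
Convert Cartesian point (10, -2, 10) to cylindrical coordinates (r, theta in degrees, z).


r = sqrt(10^2 + (-2)^2) = 10.198
theta = atan2(-2, 10) = 348.6901 deg
z = 10

r = 10.198, theta = 348.6901 deg, z = 10


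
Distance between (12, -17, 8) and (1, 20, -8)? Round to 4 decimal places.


d = sqrt((1-12)^2 + (20--17)^2 + (-8-8)^2) = 41.7852

41.7852


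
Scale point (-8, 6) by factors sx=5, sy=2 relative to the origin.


Scaling: (x*sx, y*sy) = (-8*5, 6*2) = (-40, 12)

(-40, 12)


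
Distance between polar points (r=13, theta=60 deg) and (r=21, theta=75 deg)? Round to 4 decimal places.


d = sqrt(r1^2 + r2^2 - 2*r1*r2*cos(t2-t1))
d = sqrt(13^2 + 21^2 - 2*13*21*cos(75-60)) = 9.0887

9.0887


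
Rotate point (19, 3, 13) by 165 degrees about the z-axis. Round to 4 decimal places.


x' = 19*cos(165) - 3*sin(165) = -19.129
y' = 19*sin(165) + 3*cos(165) = 2.0198
z' = 13

(-19.129, 2.0198, 13)


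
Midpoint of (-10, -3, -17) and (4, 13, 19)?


Midpoint = ((-10+4)/2, (-3+13)/2, (-17+19)/2) = (-3, 5, 1)

(-3, 5, 1)


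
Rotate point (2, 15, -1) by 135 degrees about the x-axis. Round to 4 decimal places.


x' = 2
y' = 15*cos(135) - -1*sin(135) = -9.8995
z' = 15*sin(135) + -1*cos(135) = 11.3137

(2, -9.8995, 11.3137)


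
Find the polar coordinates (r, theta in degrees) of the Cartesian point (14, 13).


r = sqrt(14^2 + 13^2) = 19.105
theta = atan2(13, 14) = 42.8789 degrees

r = 19.105, theta = 42.8789 degrees


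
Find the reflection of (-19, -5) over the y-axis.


Reflection across y-axis: (x, y) -> (-x, y)
(-19, -5) -> (19, -5)

(19, -5)


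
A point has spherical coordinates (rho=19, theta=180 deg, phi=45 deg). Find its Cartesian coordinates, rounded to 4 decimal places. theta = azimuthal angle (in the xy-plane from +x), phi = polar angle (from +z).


x = 19 * sin(45) * cos(180) = -13.435
y = 19 * sin(45) * sin(180) = 0
z = 19 * cos(45) = 13.435

(-13.435, 0, 13.435)


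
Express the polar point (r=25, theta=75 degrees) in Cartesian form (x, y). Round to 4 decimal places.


x = 25 * cos(75) = 6.4705
y = 25 * sin(75) = 24.1481

(6.4705, 24.1481)


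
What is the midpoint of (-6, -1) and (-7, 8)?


Midpoint = ((-6+-7)/2, (-1+8)/2) = (-6.5, 3.5)

(-6.5, 3.5)


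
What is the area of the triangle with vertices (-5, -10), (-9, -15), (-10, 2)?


Area = |x1(y2-y3) + x2(y3-y1) + x3(y1-y2)| / 2
= |-5*(-15-2) + -9*(2--10) + -10*(-10--15)| / 2
= 36.5

36.5


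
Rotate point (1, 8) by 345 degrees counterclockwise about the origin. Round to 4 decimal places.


x' = 1*cos(345) - 8*sin(345) = 3.0365
y' = 1*sin(345) + 8*cos(345) = 7.4686

(3.0365, 7.4686)
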